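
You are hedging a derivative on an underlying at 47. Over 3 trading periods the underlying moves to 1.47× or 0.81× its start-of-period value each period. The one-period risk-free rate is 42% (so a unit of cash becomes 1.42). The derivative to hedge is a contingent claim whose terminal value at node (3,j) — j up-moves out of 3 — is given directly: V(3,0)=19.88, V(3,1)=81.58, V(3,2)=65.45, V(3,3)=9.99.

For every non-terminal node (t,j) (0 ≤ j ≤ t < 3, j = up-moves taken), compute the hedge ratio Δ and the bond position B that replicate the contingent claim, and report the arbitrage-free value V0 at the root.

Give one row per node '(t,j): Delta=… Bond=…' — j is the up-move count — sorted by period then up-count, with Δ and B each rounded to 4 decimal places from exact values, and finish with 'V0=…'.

(0,0): Delta=-0.7879 Bond=44.6784
(1,0): Delta=-0.2868 Bond=44.3689
(1,1): Delta=-0.8105 Bond=65.0068
(2,0): Delta=3.0316 Bond=-39.3259
(2,1): Delta=-0.4367 Bond=71.3915
(2,2): Delta=-0.8274 Bond=94.0243
V0=7.6488

No-arbitrage ⇒ martingale measure with p* = (R−d)/(u−d) = 0.9242.
Terminal payoffs: V(3,0)=19.8800, V(3,1)=81.5800, V(3,2)=65.4500, V(3,3)=9.9900
(2,0): S=30.8367. Δ = (V_up−V_dn)/(S_up−S_dn) = (81.5800−19.8800)/(45.3299−24.9777) = 3.0316. V = [p*·81.5800 + (1−p*)·19.8800]/1.42 = 54.1590. B = V − Δ·S = -39.3259.
(2,1): S=55.9629. Δ = (V_up−V_dn)/(S_up−S_dn) = (65.4500−81.5800)/(82.2655−45.3299) = -0.4367. V = [p*·65.4500 + (1−p*)·81.5800]/1.42 = 46.9521. B = V − Δ·S = 71.3915.
(2,2): S=101.5623. Δ = (V_up−V_dn)/(S_up−S_dn) = (9.9900−65.4500)/(149.2966−82.2655) = -0.8274. V = [p*·9.9900 + (1−p*)·65.4500]/1.42 = 9.9940. B = V − Δ·S = 94.0243.
(1,0): S=38.0700. Δ = (V_up−V_dn)/(S_up−S_dn) = (46.9521−54.1590)/(55.9629−30.8367) = -0.2868. V = [p*·46.9521 + (1−p*)·54.1590]/1.42 = 33.4493. B = V − Δ·S = 44.3689.
(1,1): S=69.0900. Δ = (V_up−V_dn)/(S_up−S_dn) = (9.9940−46.9521)/(101.5623−55.9629) = -0.8105. V = [p*·9.9940 + (1−p*)·46.9521]/1.42 = 9.0098. B = V − Δ·S = 65.0068.
(0,0): S=47.0000. Δ = (V_up−V_dn)/(S_up−S_dn) = (9.0098−33.4493)/(69.0900−38.0700) = -0.7879. V = [p*·9.0098 + (1−p*)·33.4493]/1.42 = 7.6488. B = V − Δ·S = 44.6784.
Check: Δ(0,0)·S0 + B(0,0) = 7.6488 = V0.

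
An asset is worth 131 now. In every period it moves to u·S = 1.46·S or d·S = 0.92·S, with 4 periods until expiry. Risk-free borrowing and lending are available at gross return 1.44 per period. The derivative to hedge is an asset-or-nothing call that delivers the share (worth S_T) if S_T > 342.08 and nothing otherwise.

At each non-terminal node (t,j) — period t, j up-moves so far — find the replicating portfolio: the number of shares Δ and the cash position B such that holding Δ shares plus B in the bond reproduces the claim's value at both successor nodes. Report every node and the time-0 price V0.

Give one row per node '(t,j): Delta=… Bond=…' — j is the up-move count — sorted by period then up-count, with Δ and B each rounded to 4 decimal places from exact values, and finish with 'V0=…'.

(0,0): Delta=1.1136 Bond=-15.3122
(1,0): Delta=2.5773 Bond=-198.4465
(1,1): Delta=1.0782 Bond=-15.2651
(2,0): Delta=0.0000 Bond=0.0000
(2,1): Delta=2.6397 Bond=-296.7538
(2,2): Delta=1.0403 Bond=-11.4136
(3,0): Delta=0.0000 Bond=0.0000
(3,1): Delta=0.0000 Bond=0.0000
(3,2): Delta=2.7037 Bond=-443.7611
(3,3): Delta=1.0000 Bond=0.0000
V0=130.5737

No-arbitrage ⇒ martingale measure with p* = (R−d)/(u−d) = 0.9630.
Terminal payoffs: V(4,0)=0.0000, V(4,1)=0.0000, V(4,2)=0.0000, V(4,3)=375.0746, V(4,4)=595.2271
Node (3,0) S=102.0081: V=(p*·0.0000+(1−p*)·0.0000)/1.44=0.0000; Δ=(0.0000−0.0000)/(148.9319−93.8475)=0.0000; B=V−Δ·S=0.0000
Node (3,1) S=161.8825: V=(p*·0.0000+(1−p*)·0.0000)/1.44=0.0000; Δ=(0.0000−0.0000)/(236.3484−148.9319)=0.0000; B=V−Δ·S=0.0000
Node (3,2) S=256.9004: V=(p*·375.0746+(1−p*)·0.0000)/1.44=250.8215; Δ=(375.0746−0.0000)/(375.0746−236.3484)=2.7037; B=V−Δ·S=-443.7611
Node (3,3) S=407.6898: V=(p*·595.2271+(1−p*)·375.0746)/1.44=407.6898; Δ=(595.2271−375.0746)/(595.2271−375.0746)=1.0000; B=V−Δ·S=0.0000
Node (2,0) S=110.8784: V=(p*·0.0000+(1−p*)·0.0000)/1.44=0.0000; Δ=(0.0000−0.0000)/(161.8825−102.0081)=0.0000; B=V−Δ·S=0.0000
Node (2,1) S=175.9592: V=(p*·250.8215+(1−p*)·0.0000)/1.44=167.7304; Δ=(250.8215−0.0000)/(256.9004−161.8825)=2.6397; B=V−Δ·S=-296.7538
Node (2,2) S=279.2396: V=(p*·407.6898+(1−p*)·250.8215)/1.44=279.0832; Δ=(407.6898−250.8215)/(407.6898−256.9004)=1.0403; B=V−Δ·S=-11.4136
Node (1,0) S=120.5200: V=(p*·167.7304+(1−p*)·0.0000)/1.44=112.1654; Δ=(167.7304−0.0000)/(175.9592−110.8784)=2.5773; B=V−Δ·S=-198.4465
Node (1,1) S=191.2600: V=(p*·279.0832+(1−p*)·167.7304)/1.44=190.9438; Δ=(279.0832−167.7304)/(279.2396−175.9592)=1.0782; B=V−Δ·S=-15.2651
Node (0,0) S=131.0000: V=(p*·190.9438+(1−p*)·112.1654)/1.44=130.5737; Δ=(190.9438−112.1654)/(191.2600−120.5200)=1.1136; B=V−Δ·S=-15.3122
Self-financing check: at every node Δ·S+B equals the discounted successor values.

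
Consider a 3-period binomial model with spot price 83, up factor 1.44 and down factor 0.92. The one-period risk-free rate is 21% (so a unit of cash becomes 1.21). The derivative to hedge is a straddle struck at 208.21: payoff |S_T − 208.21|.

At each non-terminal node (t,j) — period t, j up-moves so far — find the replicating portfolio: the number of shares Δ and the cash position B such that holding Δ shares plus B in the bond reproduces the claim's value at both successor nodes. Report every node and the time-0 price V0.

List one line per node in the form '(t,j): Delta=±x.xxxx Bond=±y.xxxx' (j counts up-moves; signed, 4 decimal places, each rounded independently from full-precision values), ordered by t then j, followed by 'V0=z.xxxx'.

Under the risk-neutral measure, an up-move has probability p* = (R−d)/(u−d) = 0.5577 and values discount at R = 1.21.
Terminal payoffs: V(3,0)=143.5789, V(3,1)=107.0483, V(3,2)=49.8699, V(3,3)=39.6267
Node (2,0) S=70.2512: V=(p*·107.0483+(1−p*)·143.5789)/1.21=101.8232; Δ=(107.0483−143.5789)/(101.1617−64.6311)=-1.0000; B=V−Δ·S=172.0744
Node (2,1) S=109.9584: V=(p*·49.8699+(1−p*)·107.0483)/1.21=62.1160; Δ=(49.8699−107.0483)/(158.3401−101.1617)=-1.0000; B=V−Δ·S=172.0744
Node (2,2) S=172.1088: V=(p*·39.6267+(1−p*)·49.8699)/1.21=36.4937; Δ=(39.6267−49.8699)/(247.8367−158.3401)=-0.1145; B=V−Δ·S=56.1922
Node (1,0) S=76.3600: V=(p*·62.1160+(1−p*)·101.8232)/1.21=65.8502; Δ=(62.1160−101.8232)/(109.9584−70.2512)=-1.0000; B=V−Δ·S=142.2102
Node (1,1) S=119.5200: V=(p*·36.4937+(1−p*)·62.1160)/1.21=39.5261; Δ=(36.4937−62.1160)/(172.1088−109.9584)=-0.4123; B=V−Δ·S=88.7998
Node (0,0) S=83.0000: V=(p*·39.5261+(1−p*)·65.8502)/1.21=42.2888; Δ=(39.5261−65.8502)/(119.5200−76.3600)=-0.6099; B=V−Δ·S=92.9121
Self-financing check: at every node Δ·S+B equals the discounted successor values.

(0,0): Delta=-0.6099 Bond=92.9121
(1,0): Delta=-1.0000 Bond=142.2102
(1,1): Delta=-0.4123 Bond=88.7998
(2,0): Delta=-1.0000 Bond=172.0744
(2,1): Delta=-1.0000 Bond=172.0744
(2,2): Delta=-0.1145 Bond=56.1922
V0=42.2888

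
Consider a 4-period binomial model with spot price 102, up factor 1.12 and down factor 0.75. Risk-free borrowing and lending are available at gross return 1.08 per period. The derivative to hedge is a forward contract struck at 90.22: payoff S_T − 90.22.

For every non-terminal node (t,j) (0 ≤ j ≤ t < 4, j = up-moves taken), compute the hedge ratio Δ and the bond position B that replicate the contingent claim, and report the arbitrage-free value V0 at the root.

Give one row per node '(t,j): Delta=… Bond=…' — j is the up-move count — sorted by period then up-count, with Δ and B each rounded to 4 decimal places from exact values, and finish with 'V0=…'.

(0,0): Delta=1.0000 Bond=-66.3144
(1,0): Delta=1.0000 Bond=-71.6195
(1,1): Delta=1.0000 Bond=-71.6195
(2,0): Delta=1.0000 Bond=-77.3491
(2,1): Delta=1.0000 Bond=-77.3491
(2,2): Delta=1.0000 Bond=-77.3491
(3,0): Delta=1.0000 Bond=-83.5370
(3,1): Delta=1.0000 Bond=-83.5370
(3,2): Delta=1.0000 Bond=-83.5370
(3,3): Delta=1.0000 Bond=-83.5370
V0=35.6856

The replicating-portfolio and risk-neutral prices coincide; use p* = (1.08−0.75)/(1.12−0.75) = 0.8919 for the latter.
At expiry t=4: V(4,0)=-57.9466, V(4,1)=-42.0250, V(4,2)=-18.2488, V(4,3)=17.2570, V(4,4)=70.2790
Node (3,0) S=43.0312: V=(p*·-42.0250+(1−p*)·-57.9466)/1.08=-40.5058; Δ=(-42.0250−-57.9466)/(48.1950−32.2734)=1.0000; B=V−Δ·S=-83.5370
Node (3,1) S=64.2600: V=(p*·-18.2488+(1−p*)·-42.0250)/1.08=-19.2770; Δ=(-18.2488−-42.0250)/(71.9712−48.1950)=1.0000; B=V−Δ·S=-83.5370
Node (3,2) S=95.9616: V=(p*·17.2570+(1−p*)·-18.2488)/1.08=12.4246; Δ=(17.2570−-18.2488)/(107.4770−71.9712)=1.0000; B=V−Δ·S=-83.5370
Node (3,3) S=143.3027: V=(p*·70.2790+(1−p*)·17.2570)/1.08=59.7656; Δ=(70.2790−17.2570)/(160.4990−107.4770)=1.0000; B=V−Δ·S=-83.5370
Node (2,0) S=57.3750: V=(p*·-19.2770+(1−p*)·-40.5058)/1.08=-19.9741; Δ=(-19.2770−-40.5058)/(64.2600−43.0312)=1.0000; B=V−Δ·S=-77.3491
Node (2,1) S=85.6800: V=(p*·12.4246+(1−p*)·-19.2770)/1.08=8.3309; Δ=(12.4246−-19.2770)/(95.9616−64.2600)=1.0000; B=V−Δ·S=-77.3491
Node (2,2) S=127.9488: V=(p*·59.7656+(1−p*)·12.4246)/1.08=50.5997; Δ=(59.7656−12.4246)/(143.3027−95.9616)=1.0000; B=V−Δ·S=-77.3491
Node (1,0) S=76.5000: V=(p*·8.3309+(1−p*)·-19.9741)/1.08=4.8805; Δ=(8.3309−-19.9741)/(85.6800−57.3750)=1.0000; B=V−Δ·S=-71.6195
Node (1,1) S=114.2400: V=(p*·50.5997+(1−p*)·8.3309)/1.08=42.6205; Δ=(50.5997−8.3309)/(127.9488−85.6800)=1.0000; B=V−Δ·S=-71.6195
Node (0,0) S=102.0000: V=(p*·42.6205+(1−p*)·4.8805)/1.08=35.6856; Δ=(42.6205−4.8805)/(114.2400−76.5000)=1.0000; B=V−Δ·S=-66.3144
Self-financing check: at every node Δ·S+B equals the discounted successor values.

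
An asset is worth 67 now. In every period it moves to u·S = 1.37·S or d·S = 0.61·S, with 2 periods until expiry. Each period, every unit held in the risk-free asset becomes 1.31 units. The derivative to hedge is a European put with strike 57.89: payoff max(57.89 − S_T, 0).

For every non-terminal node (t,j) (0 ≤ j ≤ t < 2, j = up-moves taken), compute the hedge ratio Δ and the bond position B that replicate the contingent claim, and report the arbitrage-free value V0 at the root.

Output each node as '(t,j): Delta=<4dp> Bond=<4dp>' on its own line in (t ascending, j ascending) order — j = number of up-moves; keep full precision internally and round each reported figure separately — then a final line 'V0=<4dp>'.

The replicating-portfolio and risk-neutral prices coincide; use p* = (1.31−0.61)/(1.37−0.61) = 0.9211 for the latter.
Terminal payoffs: V(2,0)=32.9593, V(2,1)=1.8981, V(2,2)=0.0000
(1,0): S=40.8700. Δ = (V_up−V_dn)/(S_up−S_dn) = (1.8981−32.9593)/(55.9919−24.9307) = -1.0000. V = [p*·1.8981 + (1−p*)·32.9593]/1.31 = 3.3208. B = V − Δ·S = 44.1908.
(1,1): S=91.7900. Δ = (V_up−V_dn)/(S_up−S_dn) = (0.0000−1.8981)/(125.7523−55.9919) = -0.0272. V = [p*·0.0000 + (1−p*)·1.8981]/1.31 = 0.1144. B = V − Δ·S = 2.6119.
(0,0): S=67.0000. Δ = (V_up−V_dn)/(S_up−S_dn) = (0.1144−3.3208)/(91.7900−40.8700) = -0.0630. V = [p*·0.1144 + (1−p*)·3.3208]/1.31 = 0.2806. B = V − Δ·S = 4.4996.
Each (Δ,B) replicates both successor values, so the strategy is self-financing and V0 is arbitrage-free.

(0,0): Delta=-0.0630 Bond=4.4996
(1,0): Delta=-1.0000 Bond=44.1908
(1,1): Delta=-0.0272 Bond=2.6119
V0=0.2806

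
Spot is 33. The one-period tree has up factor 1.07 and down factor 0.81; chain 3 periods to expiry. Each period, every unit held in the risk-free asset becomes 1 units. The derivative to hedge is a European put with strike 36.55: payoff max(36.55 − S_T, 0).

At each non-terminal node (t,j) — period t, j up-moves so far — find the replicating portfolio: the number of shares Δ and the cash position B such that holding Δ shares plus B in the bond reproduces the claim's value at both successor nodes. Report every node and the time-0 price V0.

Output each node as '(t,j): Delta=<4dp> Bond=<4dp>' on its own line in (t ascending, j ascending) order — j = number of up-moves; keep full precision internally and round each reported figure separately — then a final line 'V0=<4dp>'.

(0,0): Delta=-0.7587 Bond=30.1008
(1,0): Delta=-1.0000 Bond=36.5500
(1,1): Delta=-0.6914 Bond=27.7248
(2,0): Delta=-1.0000 Bond=36.5500
(2,1): Delta=-1.0000 Bond=36.5500
(2,2): Delta=-0.6054 Bond=24.4735
V0=5.0628

The replicating-portfolio and risk-neutral prices coincide; use p* = (1−0.81)/(1.07−0.81) = 0.7308 for the latter.
Payoff layer (t=3): V(3,0)=19.0124, V(3,1)=13.3831, V(3,2)=5.9468, V(3,3)=0.0000
  t=2,j=0: stock 21.6513 → up 23.1669 (V=13.3831), down 17.5376 (V=19.0124). Price 14.8987; hedge Δ=-1.0000, bond B=36.5500.
  t=2,j=1: stock 28.6011 → up 30.6032 (V=5.9468), down 23.1669 (V=13.3831). Price 7.9489; hedge Δ=-1.0000, bond B=36.5500.
  t=2,j=2: stock 37.7817 → up 40.4264 (V=0.0000), down 30.6032 (V=5.9468). Price 1.6011; hedge Δ=-0.6054, bond B=24.4735.
  t=1,j=0: stock 26.7300 → up 28.6011 (V=7.9489), down 21.6513 (V=14.8987). Price 9.8200; hedge Δ=-1.0000, bond B=36.5500.
  t=1,j=1: stock 35.3100 → up 37.7817 (V=1.6011), down 28.6011 (V=7.9489). Price 3.3101; hedge Δ=-0.6914, bond B=27.7248.
  t=0,j=0: stock 33.0000 → up 35.3100 (V=3.3101), down 26.7300 (V=9.8200). Price 5.0628; hedge Δ=-0.7587, bond B=30.1008.
Check: Δ(0,0)·S0 + B(0,0) = 5.0628 = V0.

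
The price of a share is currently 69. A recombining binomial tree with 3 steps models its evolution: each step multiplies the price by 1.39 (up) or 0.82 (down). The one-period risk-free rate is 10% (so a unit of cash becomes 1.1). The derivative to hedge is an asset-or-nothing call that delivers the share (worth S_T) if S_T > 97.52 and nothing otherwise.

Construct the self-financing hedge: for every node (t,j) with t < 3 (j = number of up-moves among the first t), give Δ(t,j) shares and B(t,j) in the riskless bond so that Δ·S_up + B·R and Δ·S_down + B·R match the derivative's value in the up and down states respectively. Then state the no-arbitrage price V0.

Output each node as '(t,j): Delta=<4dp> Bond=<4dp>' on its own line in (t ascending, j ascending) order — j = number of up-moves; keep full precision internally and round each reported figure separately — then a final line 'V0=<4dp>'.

Under the risk-neutral measure, an up-move has probability p* = (R−d)/(u−d) = 0.4912 and values discount at R = 1.1.
At expiry t=3: V(3,0)=0.0000, V(3,1)=0.0000, V(3,2)=109.3182, V(3,3)=185.3077
Node (2,0) S=46.3956: V=(p*·0.0000+(1−p*)·0.0000)/1.1=0.0000; Δ=(0.0000−0.0000)/(64.4899−38.0444)=0.0000; B=V−Δ·S=0.0000
Node (2,1) S=78.6462: V=(p*·109.3182+(1−p*)·0.0000)/1.1=48.8183; Δ=(109.3182−0.0000)/(109.3182−64.4899)=2.4386; B=V−Δ·S=-142.9680
Node (2,2) S=133.3149: V=(p*·185.3077+(1−p*)·109.3182)/1.1=133.3149; Δ=(185.3077−109.3182)/(185.3077−109.3182)=1.0000; B=V−Δ·S=0.0000
Node (1,0) S=56.5800: V=(p*·48.8183+(1−p*)·0.0000)/1.1=21.8009; Δ=(48.8183−0.0000)/(78.6462−46.3956)=1.5137; B=V−Δ·S=-63.8454
Node (1,1) S=95.9100: V=(p*·133.3149+(1−p*)·48.8183)/1.1=82.1140; Δ=(133.3149−48.8183)/(133.3149−78.6462)=1.5456; B=V−Δ·S=-66.1256
Node (0,0) S=69.0000: V=(p*·82.1140+(1−p*)·21.8009)/1.1=46.7531; Δ=(82.1140−21.8009)/(95.9100−56.5800)=1.5335; B=V−Δ·S=-59.0595
Root portfolio cost Δ·69+B reproduces V0=46.7531.

(0,0): Delta=1.5335 Bond=-59.0595
(1,0): Delta=1.5137 Bond=-63.8454
(1,1): Delta=1.5456 Bond=-66.1256
(2,0): Delta=0.0000 Bond=0.0000
(2,1): Delta=2.4386 Bond=-142.9680
(2,2): Delta=1.0000 Bond=0.0000
V0=46.7531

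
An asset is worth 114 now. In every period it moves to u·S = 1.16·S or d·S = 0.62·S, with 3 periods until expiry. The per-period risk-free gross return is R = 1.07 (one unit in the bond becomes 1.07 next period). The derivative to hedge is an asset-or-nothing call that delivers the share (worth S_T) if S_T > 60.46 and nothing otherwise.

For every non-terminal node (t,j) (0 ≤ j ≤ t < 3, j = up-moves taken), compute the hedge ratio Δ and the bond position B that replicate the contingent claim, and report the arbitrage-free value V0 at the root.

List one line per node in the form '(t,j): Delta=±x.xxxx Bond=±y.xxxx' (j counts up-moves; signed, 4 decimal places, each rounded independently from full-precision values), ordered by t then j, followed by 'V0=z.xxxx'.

(0,0): Delta=1.1910 Bond=-24.7603
(1,0): Delta=1.9407 Bond=-79.4807
(1,1): Delta=1.1109 Bond=-15.8961
(2,0): Delta=0.0000 Bond=0.0000
(2,1): Delta=2.1481 Bond=-102.0532
(2,2): Delta=1.0000 Bond=0.0000
V0=111.0157

Since d<R<u, set p* = (R−d)/(u−d) = 0.8333; price each node as the discounted p*-expectation of its children.
Payoff layer (t=3): V(3,0)=0.0000, V(3,1)=0.0000, V(3,2)=95.1070, V(3,3)=177.9421
(2,0): S=43.8216. Δ = (V_up−V_dn)/(S_up−S_dn) = (0.0000−0.0000)/(50.8331−27.1694) = 0.0000. V = [p*·0.0000 + (1−p*)·0.0000]/1.07 = 0.0000. B = V − Δ·S = 0.0000.
(2,1): S=81.9888. Δ = (V_up−V_dn)/(S_up−S_dn) = (95.1070−0.0000)/(95.1070−50.8331) = 2.1481. V = [p*·95.1070 + (1−p*)·0.0000]/1.07 = 74.0709. B = V − Δ·S = -102.0532.
(2,2): S=153.3984. Δ = (V_up−V_dn)/(S_up−S_dn) = (177.9421−95.1070)/(177.9421−95.1070) = 1.0000. V = [p*·177.9421 + (1−p*)·95.1070]/1.07 = 153.3984. B = V − Δ·S = 0.0000.
(1,0): S=70.6800. Δ = (V_up−V_dn)/(S_up−S_dn) = (74.0709−0.0000)/(81.9888−43.8216) = 1.9407. V = [p*·74.0709 + (1−p*)·0.0000]/1.07 = 57.6876. B = V − Δ·S = -79.4807.
(1,1): S=132.2400. Δ = (V_up−V_dn)/(S_up−S_dn) = (153.3984−74.0709)/(153.3984−81.9888) = 1.1109. V = [p*·153.3984 + (1−p*)·74.0709]/1.07 = 131.0067. B = V − Δ·S = -15.8961.
(0,0): S=114.0000. Δ = (V_up−V_dn)/(S_up−S_dn) = (131.0067−57.6876)/(132.2400−70.6800) = 1.1910. V = [p*·131.0067 + (1−p*)·57.6876]/1.07 = 111.0157. B = V − Δ·S = -24.7603.
Root portfolio cost Δ·114+B reproduces V0=111.0157.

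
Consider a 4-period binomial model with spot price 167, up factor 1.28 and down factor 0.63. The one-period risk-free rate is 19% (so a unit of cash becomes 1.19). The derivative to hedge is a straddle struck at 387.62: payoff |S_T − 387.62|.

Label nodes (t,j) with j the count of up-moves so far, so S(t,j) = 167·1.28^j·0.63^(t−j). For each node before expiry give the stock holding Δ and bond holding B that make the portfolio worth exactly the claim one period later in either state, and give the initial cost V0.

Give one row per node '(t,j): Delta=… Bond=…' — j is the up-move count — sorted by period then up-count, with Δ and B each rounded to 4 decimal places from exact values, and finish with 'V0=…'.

Risk-neutral probability p* = (R−d)/(u−d) = (1.19−0.63)/(1.28−0.63) = 0.8615.
Payoff layer (t=4): V(4,0)=361.3126, V(4,1)=334.1700, V(4,2)=279.0231, V(4,3)=166.9786, V(4,4)=60.6672
Node (3,0) S=41.7578: V=(p*·334.1700+(1−p*)·361.3126)/1.19=283.9732; Δ=(334.1700−361.3126)/(53.4500−26.3074)=-1.0000; B=V−Δ·S=325.7311
Node (3,1) S=84.8413: V=(p*·279.0231+(1−p*)·334.1700)/1.19=240.8897; Δ=(279.0231−334.1700)/(108.5969−53.4500)=-1.0000; B=V−Δ·S=325.7311
Node (3,2) S=172.3761: V=(p*·166.9786+(1−p*)·279.0231)/1.19=153.3550; Δ=(166.9786−279.0231)/(220.6414−108.5969)=-1.0000; B=V−Δ·S=325.7311
Node (3,3) S=350.2244: V=(p*·60.6672+(1−p*)·166.9786)/1.19=63.3506; Δ=(60.6672−166.9786)/(448.2872−220.6414)=-0.4670; B=V−Δ·S=226.9067
Node (2,0) S=66.2823: V=(p*·240.8897+(1−p*)·283.9732)/1.19=207.4413; Δ=(240.8897−283.9732)/(84.8413−41.7578)=-1.0000; B=V−Δ·S=273.7236
Node (2,1) S=134.6688: V=(p*·153.3550+(1−p*)·240.8897)/1.19=139.0548; Δ=(153.3550−240.8897)/(172.3761−84.8413)=-1.0000; B=V−Δ·S=273.7236
Node (2,2) S=273.6128: V=(p*·63.3506+(1−p*)·153.3550)/1.19=63.7082; Δ=(63.3506−153.3550)/(350.2244−172.3761)=-0.5061; B=V−Δ·S=202.1765
Node (1,0) S=105.2100: V=(p*·139.0548+(1−p*)·207.4413)/1.19=124.8098; Δ=(139.0548−207.4413)/(134.6688−66.2823)=-1.0000; B=V−Δ·S=230.0198
Node (1,1) S=213.7600: V=(p*·63.7082+(1−p*)·139.0548)/1.19=62.3032; Δ=(63.7082−139.0548)/(273.6128−134.6688)=-0.5423; B=V−Δ·S=178.2210
Node (0,0) S=167.0000: V=(p*·62.3032+(1−p*)·124.8098)/1.19=59.6286; Δ=(62.3032−124.8098)/(213.7600−105.2100)=-0.5758; B=V−Δ·S=155.7926
Each (Δ,B) replicates both successor values, so the strategy is self-financing and V0 is arbitrage-free.

(0,0): Delta=-0.5758 Bond=155.7926
(1,0): Delta=-1.0000 Bond=230.0198
(1,1): Delta=-0.5423 Bond=178.2210
(2,0): Delta=-1.0000 Bond=273.7236
(2,1): Delta=-1.0000 Bond=273.7236
(2,2): Delta=-0.5061 Bond=202.1765
(3,0): Delta=-1.0000 Bond=325.7311
(3,1): Delta=-1.0000 Bond=325.7311
(3,2): Delta=-1.0000 Bond=325.7311
(3,3): Delta=-0.4670 Bond=226.9067
V0=59.6286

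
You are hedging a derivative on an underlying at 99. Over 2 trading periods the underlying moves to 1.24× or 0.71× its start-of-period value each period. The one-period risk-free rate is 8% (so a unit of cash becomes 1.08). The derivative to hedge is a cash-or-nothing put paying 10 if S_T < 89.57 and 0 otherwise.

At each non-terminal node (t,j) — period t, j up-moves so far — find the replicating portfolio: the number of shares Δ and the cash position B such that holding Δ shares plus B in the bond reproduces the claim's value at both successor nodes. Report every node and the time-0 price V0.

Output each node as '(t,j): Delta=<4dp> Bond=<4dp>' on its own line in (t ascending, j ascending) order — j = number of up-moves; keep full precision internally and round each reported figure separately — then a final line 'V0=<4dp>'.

(0,0): Delta=-0.1232 Bond=16.5913
(1,0): Delta=0.0000 Bond=9.2593
(1,1): Delta=-0.1537 Bond=21.6632
V0=4.3950

No-arbitrage ⇒ martingale measure with p* = (R−d)/(u−d) = 0.6981.
At expiry t=2: V(2,0)=10.0000, V(2,1)=10.0000, V(2,2)=0.0000
  t=1,j=0: stock 70.2900 → up 87.1596 (V=10.0000), down 49.9059 (V=10.0000). Price 9.2593; hedge Δ=0.0000, bond B=9.2593.
  t=1,j=1: stock 122.7600 → up 152.2224 (V=0.0000), down 87.1596 (V=10.0000). Price 2.7952; hedge Δ=-0.1537, bond B=21.6632.
  t=0,j=0: stock 99.0000 → up 122.7600 (V=2.7952), down 70.2900 (V=9.2593). Price 4.3950; hedge Δ=-0.1232, bond B=16.5913.
Each (Δ,B) replicates both successor values, so the strategy is self-financing and V0 is arbitrage-free.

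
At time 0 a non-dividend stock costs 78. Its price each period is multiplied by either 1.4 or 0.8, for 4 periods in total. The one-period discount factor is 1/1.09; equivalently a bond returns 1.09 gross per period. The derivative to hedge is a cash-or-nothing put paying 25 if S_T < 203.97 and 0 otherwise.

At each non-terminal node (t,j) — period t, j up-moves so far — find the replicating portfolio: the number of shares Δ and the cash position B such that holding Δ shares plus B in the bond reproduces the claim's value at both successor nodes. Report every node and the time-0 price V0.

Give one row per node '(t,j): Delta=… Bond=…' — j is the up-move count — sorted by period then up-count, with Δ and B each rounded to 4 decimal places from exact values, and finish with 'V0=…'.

(0,0): Delta=-0.0466 Bond=20.3770
(1,0): Delta=0.0000 Bond=19.3046
(1,1): Delta=-0.0750 Bond=25.3176
(2,0): Delta=0.0000 Bond=21.0420
(2,1): Delta=0.0000 Bond=21.0420
(2,2): Delta=-0.1209 Bond=34.6024
(3,0): Delta=0.0000 Bond=22.9358
(3,1): Delta=0.0000 Bond=22.9358
(3,2): Delta=0.0000 Bond=22.9358
(3,3): Delta=-0.1947 Bond=53.5168
V0=16.7441

Under the risk-neutral measure, an up-move has probability p* = (R−d)/(u−d) = 0.4833 and values discount at R = 1.09.
Terminal values V(4,·): V(4,0)=25.0000, V(4,1)=25.0000, V(4,2)=25.0000, V(4,3)=25.0000, V(4,4)=0.0000
(3,0): S=39.9360. Δ = (V_up−V_dn)/(S_up−S_dn) = (25.0000−25.0000)/(55.9104−31.9488) = 0.0000. V = [p*·25.0000 + (1−p*)·25.0000]/1.09 = 22.9358. B = V − Δ·S = 22.9358.
(3,1): S=69.8880. Δ = (V_up−V_dn)/(S_up−S_dn) = (25.0000−25.0000)/(97.8432−55.9104) = 0.0000. V = [p*·25.0000 + (1−p*)·25.0000]/1.09 = 22.9358. B = V − Δ·S = 22.9358.
(3,2): S=122.3040. Δ = (V_up−V_dn)/(S_up−S_dn) = (25.0000−25.0000)/(171.2256−97.8432) = 0.0000. V = [p*·25.0000 + (1−p*)·25.0000]/1.09 = 22.9358. B = V − Δ·S = 22.9358.
(3,3): S=214.0320. Δ = (V_up−V_dn)/(S_up−S_dn) = (0.0000−25.0000)/(299.6448−171.2256) = -0.1947. V = [p*·0.0000 + (1−p*)·25.0000]/1.09 = 11.8502. B = V − Δ·S = 53.5168.
(2,0): S=49.9200. Δ = (V_up−V_dn)/(S_up−S_dn) = (22.9358−22.9358)/(69.8880−39.9360) = 0.0000. V = [p*·22.9358 + (1−p*)·22.9358]/1.09 = 21.0420. B = V − Δ·S = 21.0420.
(2,1): S=87.3600. Δ = (V_up−V_dn)/(S_up−S_dn) = (22.9358−22.9358)/(122.3040−69.8880) = 0.0000. V = [p*·22.9358 + (1−p*)·22.9358]/1.09 = 21.0420. B = V − Δ·S = 21.0420.
(2,2): S=152.8800. Δ = (V_up−V_dn)/(S_up−S_dn) = (11.8502−22.9358)/(214.0320−122.3040) = -0.1209. V = [p*·11.8502 + (1−p*)·22.9358]/1.09 = 16.1264. B = V − Δ·S = 34.6024.
(1,0): S=62.4000. Δ = (V_up−V_dn)/(S_up−S_dn) = (21.0420−21.0420)/(87.3600−49.9200) = 0.0000. V = [p*·21.0420 + (1−p*)·21.0420]/1.09 = 19.3046. B = V − Δ·S = 19.3046.
(1,1): S=109.2000. Δ = (V_up−V_dn)/(S_up−S_dn) = (16.1264−21.0420)/(152.8800−87.3600) = -0.0750. V = [p*·16.1264 + (1−p*)·21.0420]/1.09 = 17.1249. B = V − Δ·S = 25.3176.
(0,0): S=78.0000. Δ = (V_up−V_dn)/(S_up−S_dn) = (17.1249−19.3046)/(109.2000−62.4000) = -0.0466. V = [p*·17.1249 + (1−p*)·19.3046]/1.09 = 16.7441. B = V − Δ·S = 20.3770.
The time-0 hedge costs 16.7441, which is the no-arbitrage price.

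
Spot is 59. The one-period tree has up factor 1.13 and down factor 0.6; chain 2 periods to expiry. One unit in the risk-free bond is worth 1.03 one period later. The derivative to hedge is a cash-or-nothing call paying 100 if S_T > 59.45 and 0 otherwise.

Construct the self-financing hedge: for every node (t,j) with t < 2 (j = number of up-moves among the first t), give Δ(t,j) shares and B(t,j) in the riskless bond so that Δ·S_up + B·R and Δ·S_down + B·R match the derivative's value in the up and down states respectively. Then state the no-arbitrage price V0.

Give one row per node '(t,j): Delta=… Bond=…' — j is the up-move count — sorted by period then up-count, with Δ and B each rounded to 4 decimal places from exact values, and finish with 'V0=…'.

(0,0): Delta=2.5190 Bond=-86.5752
(1,0): Delta=0.0000 Bond=0.0000
(1,1): Delta=2.8300 Bond=-109.9102
V0=62.0456

Under the risk-neutral measure, an up-move has probability p* = (R−d)/(u−d) = 0.8113 and values discount at R = 1.03.
Terminal payoffs: V(2,0)=0.0000, V(2,1)=0.0000, V(2,2)=100.0000
  t=1,j=0: stock 35.4000 → up 40.0020 (V=0.0000), down 21.2400 (V=0.0000). Price 0.0000; hedge Δ=0.0000, bond B=0.0000.
  t=1,j=1: stock 66.6700 → up 75.3371 (V=100.0000), down 40.0020 (V=0.0000). Price 78.7690; hedge Δ=2.8300, bond B=-109.9102.
  t=0,j=0: stock 59.0000 → up 66.6700 (V=78.7690), down 35.4000 (V=0.0000). Price 62.0456; hedge Δ=2.5190, bond B=-86.5752.
The time-0 hedge costs 62.0456, which is the no-arbitrage price.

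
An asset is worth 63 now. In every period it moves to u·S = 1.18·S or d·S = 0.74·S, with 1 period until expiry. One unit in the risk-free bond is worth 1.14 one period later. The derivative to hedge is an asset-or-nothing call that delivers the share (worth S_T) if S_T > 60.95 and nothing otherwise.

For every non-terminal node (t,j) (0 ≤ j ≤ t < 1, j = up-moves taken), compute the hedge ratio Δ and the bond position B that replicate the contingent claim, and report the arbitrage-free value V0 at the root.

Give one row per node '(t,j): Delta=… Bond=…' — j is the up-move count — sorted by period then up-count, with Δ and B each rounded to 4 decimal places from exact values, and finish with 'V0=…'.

Under the risk-neutral measure, an up-move has probability p* = (R−d)/(u−d) = 0.9091 and values discount at R = 1.14.
Terminal payoffs: V(1,0)=0.0000, V(1,1)=74.3400
(0,0): S=63.0000. Δ = (V_up−V_dn)/(S_up−S_dn) = (74.3400−0.0000)/(74.3400−46.6200) = 2.6818. V = [p*·74.3400 + (1−p*)·0.0000]/1.14 = 59.2823. B = V − Δ·S = -109.6722.
Each (Δ,B) replicates both successor values, so the strategy is self-financing and V0 is arbitrage-free.

(0,0): Delta=2.6818 Bond=-109.6722
V0=59.2823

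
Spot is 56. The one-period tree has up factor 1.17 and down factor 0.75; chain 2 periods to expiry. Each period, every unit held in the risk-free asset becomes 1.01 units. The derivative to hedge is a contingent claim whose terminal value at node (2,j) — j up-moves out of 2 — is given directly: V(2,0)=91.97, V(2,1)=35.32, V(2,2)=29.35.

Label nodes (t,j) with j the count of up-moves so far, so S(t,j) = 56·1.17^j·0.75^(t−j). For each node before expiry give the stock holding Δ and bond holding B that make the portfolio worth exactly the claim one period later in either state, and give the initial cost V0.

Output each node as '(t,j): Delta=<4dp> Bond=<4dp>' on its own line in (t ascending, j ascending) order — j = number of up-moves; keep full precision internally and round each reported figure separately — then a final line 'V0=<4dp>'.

(0,0): Delta=-1.0640 Bond=100.0273
(1,0): Delta=-3.2115 Bond=191.2185
(1,1): Delta=-0.2169 Bond=45.5255
V0=40.4406

Risk-neutral probability p* = (R−d)/(u−d) = (1.01−0.75)/(1.17−0.75) = 0.6190.
Payoff layer (t=2): V(2,0)=91.9700, V(2,1)=35.3200, V(2,2)=29.3500
(1,0): S=42.0000. Δ = (V_up−V_dn)/(S_up−S_dn) = (35.3200−91.9700)/(49.1400−31.5000) = -3.2115. V = [p*·35.3200 + (1−p*)·91.9700]/1.01 = 56.3376. B = V − Δ·S = 191.2185.
(1,1): S=65.5200. Δ = (V_up−V_dn)/(S_up−S_dn) = (29.3500−35.3200)/(76.6584−49.1400) = -0.2169. V = [p*·29.3500 + (1−p*)·35.3200]/1.01 = 31.3112. B = V − Δ·S = 45.5255.
(0,0): S=56.0000. Δ = (V_up−V_dn)/(S_up−S_dn) = (31.3112−56.3376)/(65.5200−42.0000) = -1.0640. V = [p*·31.3112 + (1−p*)·56.3376]/1.01 = 40.4406. B = V − Δ·S = 100.0273.
Each (Δ,B) replicates both successor values, so the strategy is self-financing and V0 is arbitrage-free.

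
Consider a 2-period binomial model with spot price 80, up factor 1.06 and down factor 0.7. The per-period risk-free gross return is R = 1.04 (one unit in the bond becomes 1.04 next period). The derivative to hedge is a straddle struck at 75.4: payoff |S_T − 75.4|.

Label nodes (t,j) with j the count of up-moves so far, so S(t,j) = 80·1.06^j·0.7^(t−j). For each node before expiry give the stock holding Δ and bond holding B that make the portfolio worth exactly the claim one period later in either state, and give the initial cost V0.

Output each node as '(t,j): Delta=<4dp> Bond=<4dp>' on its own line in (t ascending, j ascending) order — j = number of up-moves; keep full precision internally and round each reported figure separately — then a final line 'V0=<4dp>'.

(0,0): Delta=-0.0863 Bond=20.5140
(1,0): Delta=-1.0000 Bond=72.5000
(1,1): Delta=-0.0508 Bond=18.3248
V0=13.6075

Under the risk-neutral measure, an up-move has probability p* = (R−d)/(u−d) = 0.9444 and values discount at R = 1.04.
Terminal payoffs: V(2,0)=36.2000, V(2,1)=16.0400, V(2,2)=14.4880
  t=1,j=0: stock 56.0000 → up 59.3600 (V=16.0400), down 39.2000 (V=36.2000). Price 16.5000; hedge Δ=-1.0000, bond B=72.5000.
  t=1,j=1: stock 84.8000 → up 89.8880 (V=14.4880), down 59.3600 (V=16.0400). Price 14.0137; hedge Δ=-0.0508, bond B=18.3248.
  t=0,j=0: stock 80.0000 → up 84.8000 (V=14.0137), down 56.0000 (V=16.5000). Price 13.6075; hedge Δ=-0.0863, bond B=20.5140.
Self-financing check: at every node Δ·S+B equals the discounted successor values.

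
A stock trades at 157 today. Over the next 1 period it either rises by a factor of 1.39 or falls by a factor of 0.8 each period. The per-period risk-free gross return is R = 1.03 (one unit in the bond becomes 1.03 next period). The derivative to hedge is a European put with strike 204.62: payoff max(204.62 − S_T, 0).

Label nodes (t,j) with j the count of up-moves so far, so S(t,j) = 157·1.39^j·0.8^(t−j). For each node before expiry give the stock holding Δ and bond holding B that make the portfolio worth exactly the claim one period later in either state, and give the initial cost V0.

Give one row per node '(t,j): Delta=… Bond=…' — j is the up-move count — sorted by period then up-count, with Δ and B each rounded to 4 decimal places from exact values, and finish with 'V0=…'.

Since d<R<u, set p* = (R−d)/(u−d) = 0.3898; price each node as the discounted p*-expectation of its children.
At expiry t=1: V(1,0)=79.0200, V(1,1)=0.0000
  t=0,j=0: stock 157.0000 → up 218.2300 (V=0.0000), down 125.6000 (V=79.0200). Price 46.8113; hedge Δ=-0.8531, bond B=180.7435.
Root portfolio cost Δ·157+B reproduces V0=46.8113.

(0,0): Delta=-0.8531 Bond=180.7435
V0=46.8113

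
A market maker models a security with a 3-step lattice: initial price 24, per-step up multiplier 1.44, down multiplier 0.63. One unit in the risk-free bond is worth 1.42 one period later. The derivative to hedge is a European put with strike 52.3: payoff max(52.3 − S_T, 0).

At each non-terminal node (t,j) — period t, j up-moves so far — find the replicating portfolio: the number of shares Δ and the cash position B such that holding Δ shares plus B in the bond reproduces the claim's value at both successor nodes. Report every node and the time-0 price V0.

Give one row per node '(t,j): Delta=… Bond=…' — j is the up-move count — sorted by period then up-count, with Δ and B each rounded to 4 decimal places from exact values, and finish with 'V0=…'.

(0,0): Delta=-0.5301 Bond=13.2624
(1,0): Delta=-1.0000 Bond=25.9373
(1,1): Delta=-0.5249 Bond=18.6527
(2,0): Delta=-1.0000 Bond=36.8310
(2,1): Delta=-1.0000 Bond=36.8310
(2,2): Delta=-0.5196 Bond=26.2249
V0=0.5398

No-arbitrage ⇒ martingale measure with p* = (R−d)/(u−d) = 0.9753.
Payoff layer (t=3): V(3,0)=46.2989, V(3,1)=38.5831, V(3,2)=20.9472, V(3,3)=0.0000
  t=2,j=0: stock 9.5256 → up 13.7169 (V=38.5831), down 6.0011 (V=46.2989). Price 27.3054; hedge Δ=-1.0000, bond B=36.8310.
  t=2,j=1: stock 21.7728 → up 31.3528 (V=20.9472), down 13.7169 (V=38.5831). Price 15.0582; hedge Δ=-1.0000, bond B=36.8310.
  t=2,j=2: stock 49.7664 → up 71.6636 (V=0.0000), down 31.3528 (V=20.9472). Price 0.3642; hedge Δ=-0.5196, bond B=26.2249.
  t=1,j=0: stock 15.1200 → up 21.7728 (V=15.0582), down 9.5256 (V=27.3054). Price 10.8173; hedge Δ=-1.0000, bond B=25.9373.
  t=1,j=1: stock 34.5600 → up 49.7664 (V=0.3642), down 21.7728 (V=15.0582). Price 0.5120; hedge Δ=-0.5249, bond B=18.6527.
  t=0,j=0: stock 24.0000 → up 34.5600 (V=0.5120), down 15.1200 (V=10.8173). Price 0.5398; hedge Δ=-0.5301, bond B=13.2624.
Each (Δ,B) replicates both successor values, so the strategy is self-financing and V0 is arbitrage-free.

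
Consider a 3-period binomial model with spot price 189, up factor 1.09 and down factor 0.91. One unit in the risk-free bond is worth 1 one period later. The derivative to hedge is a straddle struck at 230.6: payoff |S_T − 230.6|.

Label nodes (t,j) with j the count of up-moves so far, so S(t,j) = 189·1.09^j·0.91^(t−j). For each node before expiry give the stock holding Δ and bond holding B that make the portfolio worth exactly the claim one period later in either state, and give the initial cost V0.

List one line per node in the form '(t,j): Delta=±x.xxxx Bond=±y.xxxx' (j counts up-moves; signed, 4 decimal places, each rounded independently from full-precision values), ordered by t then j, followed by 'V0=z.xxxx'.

Risk-neutral probability p* = (R−d)/(u−d) = (1−0.91)/(1.09−0.91) = 0.5000.
Terminal values V(3,·): V(3,0)=88.1751, V(3,1)=60.0031, V(3,2)=26.2587, V(3,3)=14.1605
Node (2,0) S=156.5109: V=(p*·60.0031+(1−p*)·88.1751)/1=74.0891; Δ=(60.0031−88.1751)/(170.5969−142.4249)=-1.0000; B=V−Δ·S=230.6000
Node (2,1) S=187.4691: V=(p*·26.2587+(1−p*)·60.0031)/1=43.1309; Δ=(26.2587−60.0031)/(204.3413−170.5969)=-1.0000; B=V−Δ·S=230.6000
Node (2,2) S=224.5509: V=(p*·14.1605+(1−p*)·26.2587)/1=20.2096; Δ=(14.1605−26.2587)/(244.7605−204.3413)=-0.2993; B=V−Δ·S=87.4218
Node (1,0) S=171.9900: V=(p*·43.1309+(1−p*)·74.0891)/1=58.6100; Δ=(43.1309−74.0891)/(187.4691−156.5109)=-1.0000; B=V−Δ·S=230.6000
Node (1,1) S=206.0100: V=(p*·20.2096+(1−p*)·43.1309)/1=31.6702; Δ=(20.2096−43.1309)/(224.5509−187.4691)=-0.6181; B=V−Δ·S=159.0109
Node (0,0) S=189.0000: V=(p*·31.6702+(1−p*)·58.6100)/1=45.1401; Δ=(31.6702−58.6100)/(206.0100−171.9900)=-0.7919; B=V−Δ·S=194.8055
Self-financing check: at every node Δ·S+B equals the discounted successor values.

(0,0): Delta=-0.7919 Bond=194.8055
(1,0): Delta=-1.0000 Bond=230.6000
(1,1): Delta=-0.6181 Bond=159.0109
(2,0): Delta=-1.0000 Bond=230.6000
(2,1): Delta=-1.0000 Bond=230.6000
(2,2): Delta=-0.2993 Bond=87.4218
V0=45.1401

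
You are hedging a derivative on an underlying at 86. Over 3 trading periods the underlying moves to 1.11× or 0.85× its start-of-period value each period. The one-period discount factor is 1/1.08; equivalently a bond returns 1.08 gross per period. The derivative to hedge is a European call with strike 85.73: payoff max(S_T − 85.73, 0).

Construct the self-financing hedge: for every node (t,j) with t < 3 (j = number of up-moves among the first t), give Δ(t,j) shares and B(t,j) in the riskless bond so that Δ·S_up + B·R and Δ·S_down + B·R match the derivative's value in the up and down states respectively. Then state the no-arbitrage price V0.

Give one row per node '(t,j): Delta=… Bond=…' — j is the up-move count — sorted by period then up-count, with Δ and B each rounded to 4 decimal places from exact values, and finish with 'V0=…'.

Risk-neutral probability p* = (R−d)/(u−d) = (1.08−0.85)/(1.11−0.85) = 0.8846.
Terminal payoffs: V(3,0)=0.0000, V(3,1)=0.0000, V(3,2)=4.3365, V(3,3)=31.8863
(2,0): S=62.1350. Δ = (V_up−V_dn)/(S_up−S_dn) = (0.0000−0.0000)/(68.9698−52.8147) = 0.0000. V = [p*·0.0000 + (1−p*)·0.0000]/1.08 = 0.0000. B = V − Δ·S = 0.0000.
(2,1): S=81.1410. Δ = (V_up−V_dn)/(S_up−S_dn) = (4.3365−0.0000)/(90.0665−68.9699) = 0.2056. V = [p*·4.3365 + (1−p*)·0.0000]/1.08 = 3.5520. B = V − Δ·S = -13.1269.
(2,2): S=105.9606. Δ = (V_up−V_dn)/(S_up−S_dn) = (31.8863−4.3365)/(117.6163−90.0665) = 1.0000. V = [p*·31.8863 + (1−p*)·4.3365]/1.08 = 26.5810. B = V − Δ·S = -79.3796.
(1,0): S=73.1000. Δ = (V_up−V_dn)/(S_up−S_dn) = (3.5520−0.0000)/(81.1410−62.1350) = 0.1869. V = [p*·3.5520 + (1−p*)·0.0000]/1.08 = 2.9094. B = V − Δ·S = -10.7521.
(1,1): S=95.4600. Δ = (V_up−V_dn)/(S_up−S_dn) = (26.5810−3.5520)/(105.9606−81.1410) = 0.9279. V = [p*·26.5810 + (1−p*)·3.5520]/1.08 = 22.1516. B = V − Δ·S = -66.4214.
(0,0): S=86.0000. Δ = (V_up−V_dn)/(S_up−S_dn) = (22.1516−2.9094)/(95.4600−73.1000) = 0.8606. V = [p*·22.1516 + (1−p*)·2.9094]/1.08 = 18.4550. B = V − Δ·S = -55.5537.
The time-0 hedge costs 18.4550, which is the no-arbitrage price.

(0,0): Delta=0.8606 Bond=-55.5537
(1,0): Delta=0.1869 Bond=-10.7521
(1,1): Delta=0.9279 Bond=-66.4214
(2,0): Delta=0.0000 Bond=0.0000
(2,1): Delta=0.2056 Bond=-13.1269
(2,2): Delta=1.0000 Bond=-79.3796
V0=18.4550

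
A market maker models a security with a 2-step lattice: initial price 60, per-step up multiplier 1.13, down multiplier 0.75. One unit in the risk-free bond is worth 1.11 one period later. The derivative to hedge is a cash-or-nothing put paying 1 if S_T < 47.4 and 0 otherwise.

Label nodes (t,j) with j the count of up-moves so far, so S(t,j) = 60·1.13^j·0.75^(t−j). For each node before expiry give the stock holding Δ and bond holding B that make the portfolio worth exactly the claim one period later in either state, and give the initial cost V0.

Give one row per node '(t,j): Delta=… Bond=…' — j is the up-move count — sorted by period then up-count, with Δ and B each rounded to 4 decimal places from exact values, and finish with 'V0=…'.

Since d<R<u, set p* = (R−d)/(u−d) = 0.9474; price each node as the discounted p*-expectation of its children.
Payoff layer (t=2): V(2,0)=1.0000, V(2,1)=0.0000, V(2,2)=0.0000
(1,0): S=45.0000. Δ = (V_up−V_dn)/(S_up−S_dn) = (0.0000−1.0000)/(50.8500−33.7500) = -0.0585. V = [p*·0.0000 + (1−p*)·1.0000]/1.11 = 0.0474. B = V − Δ·S = 2.6790.
(1,1): S=67.8000. Δ = (V_up−V_dn)/(S_up−S_dn) = (0.0000−0.0000)/(76.6140−50.8500) = 0.0000. V = [p*·0.0000 + (1−p*)·0.0000]/1.11 = 0.0000. B = V − Δ·S = 0.0000.
(0,0): S=60.0000. Δ = (V_up−V_dn)/(S_up−S_dn) = (0.0000−0.0474)/(67.8000−45.0000) = -0.0021. V = [p*·0.0000 + (1−p*)·0.0474]/1.11 = 0.0022. B = V − Δ·S = 0.1270.
Each (Δ,B) replicates both successor values, so the strategy is self-financing and V0 is arbitrage-free.

(0,0): Delta=-0.0021 Bond=0.1270
(1,0): Delta=-0.0585 Bond=2.6790
(1,1): Delta=0.0000 Bond=0.0000
V0=0.0022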